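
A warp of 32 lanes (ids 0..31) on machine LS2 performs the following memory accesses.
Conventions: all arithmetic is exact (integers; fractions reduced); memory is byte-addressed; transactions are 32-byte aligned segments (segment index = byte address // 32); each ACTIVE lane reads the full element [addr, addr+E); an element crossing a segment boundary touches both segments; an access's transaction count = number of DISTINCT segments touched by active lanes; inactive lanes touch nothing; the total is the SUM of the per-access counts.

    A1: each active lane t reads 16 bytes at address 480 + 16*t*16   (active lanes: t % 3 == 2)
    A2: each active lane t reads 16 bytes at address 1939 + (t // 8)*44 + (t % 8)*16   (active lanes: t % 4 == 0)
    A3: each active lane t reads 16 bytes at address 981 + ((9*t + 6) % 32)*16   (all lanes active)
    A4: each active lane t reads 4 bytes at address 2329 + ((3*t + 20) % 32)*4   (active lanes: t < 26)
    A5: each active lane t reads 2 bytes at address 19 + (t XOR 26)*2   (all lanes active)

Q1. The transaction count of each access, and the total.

A1: 10 transactions
A2: 8 transactions
A3: 17 transactions
A4: 5 transactions
A5: 3 transactions

Answer: 10,8,17,5,3; total 43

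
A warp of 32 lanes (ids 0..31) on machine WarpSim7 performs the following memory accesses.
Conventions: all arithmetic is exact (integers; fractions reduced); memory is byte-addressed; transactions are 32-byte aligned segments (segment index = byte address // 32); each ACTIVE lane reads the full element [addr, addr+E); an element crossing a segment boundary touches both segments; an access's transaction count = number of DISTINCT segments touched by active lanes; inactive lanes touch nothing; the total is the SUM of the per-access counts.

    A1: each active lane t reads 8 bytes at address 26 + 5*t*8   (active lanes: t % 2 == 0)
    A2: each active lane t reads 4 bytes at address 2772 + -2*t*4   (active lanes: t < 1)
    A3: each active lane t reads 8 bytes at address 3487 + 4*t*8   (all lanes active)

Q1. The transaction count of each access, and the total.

A1: 24 transactions
A2: 1 transaction
A3: 33 transactions

Answer: 24,1,33; total 58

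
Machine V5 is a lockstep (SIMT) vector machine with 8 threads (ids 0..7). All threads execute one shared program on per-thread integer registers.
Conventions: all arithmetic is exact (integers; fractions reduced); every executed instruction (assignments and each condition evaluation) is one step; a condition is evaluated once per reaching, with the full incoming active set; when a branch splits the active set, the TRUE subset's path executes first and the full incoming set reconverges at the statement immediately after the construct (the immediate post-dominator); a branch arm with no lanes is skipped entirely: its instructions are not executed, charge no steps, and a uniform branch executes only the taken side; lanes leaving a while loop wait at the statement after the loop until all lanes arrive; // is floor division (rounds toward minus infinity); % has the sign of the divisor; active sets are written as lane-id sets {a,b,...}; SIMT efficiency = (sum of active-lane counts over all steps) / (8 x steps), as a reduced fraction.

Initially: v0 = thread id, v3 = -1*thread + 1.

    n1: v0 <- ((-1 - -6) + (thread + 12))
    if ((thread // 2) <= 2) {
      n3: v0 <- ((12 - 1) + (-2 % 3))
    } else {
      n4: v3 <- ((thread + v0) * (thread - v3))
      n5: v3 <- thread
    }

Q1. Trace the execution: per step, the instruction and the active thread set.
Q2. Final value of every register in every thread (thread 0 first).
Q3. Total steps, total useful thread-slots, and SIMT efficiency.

step 0: v0 <- ((-1 - -6) + (thread + 12)) {0,1,2,3,4,5,6,7}
step 1: eval ((thread // 2) <= 2)    {0,1,2,3,4,5,6,7}
step 2: v0 <- ((12 - 1) + (-2 % 3))  {0,1,2,3,4,5}
step 3: v3 <- ((thread + v0) * (thread - v3)) {6,7}
step 4: v3 <- thread                 {6,7}

Answer: 5 steps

v0: 12,12,12,12,12,12,23,24
v3: 1,0,-1,-2,-3,-4,6,7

steps = 5; useful = 26; efficiency = 26/40 = 13/20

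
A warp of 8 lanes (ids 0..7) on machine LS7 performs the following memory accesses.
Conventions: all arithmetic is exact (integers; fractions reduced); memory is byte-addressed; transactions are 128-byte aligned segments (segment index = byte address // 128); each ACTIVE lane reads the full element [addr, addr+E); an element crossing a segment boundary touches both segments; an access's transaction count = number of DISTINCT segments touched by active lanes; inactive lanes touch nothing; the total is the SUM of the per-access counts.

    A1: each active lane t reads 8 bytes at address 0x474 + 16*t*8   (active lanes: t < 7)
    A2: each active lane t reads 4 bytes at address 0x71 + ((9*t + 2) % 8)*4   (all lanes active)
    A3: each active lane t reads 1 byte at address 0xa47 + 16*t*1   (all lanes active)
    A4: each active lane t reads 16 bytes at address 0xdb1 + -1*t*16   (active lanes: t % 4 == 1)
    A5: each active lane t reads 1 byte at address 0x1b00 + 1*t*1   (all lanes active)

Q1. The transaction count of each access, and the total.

A1: 7 transactions
A2: 2 transactions
A3: 2 transactions
A4: 2 transactions
A5: 1 transaction

Answer: 7,2,2,2,1; total 14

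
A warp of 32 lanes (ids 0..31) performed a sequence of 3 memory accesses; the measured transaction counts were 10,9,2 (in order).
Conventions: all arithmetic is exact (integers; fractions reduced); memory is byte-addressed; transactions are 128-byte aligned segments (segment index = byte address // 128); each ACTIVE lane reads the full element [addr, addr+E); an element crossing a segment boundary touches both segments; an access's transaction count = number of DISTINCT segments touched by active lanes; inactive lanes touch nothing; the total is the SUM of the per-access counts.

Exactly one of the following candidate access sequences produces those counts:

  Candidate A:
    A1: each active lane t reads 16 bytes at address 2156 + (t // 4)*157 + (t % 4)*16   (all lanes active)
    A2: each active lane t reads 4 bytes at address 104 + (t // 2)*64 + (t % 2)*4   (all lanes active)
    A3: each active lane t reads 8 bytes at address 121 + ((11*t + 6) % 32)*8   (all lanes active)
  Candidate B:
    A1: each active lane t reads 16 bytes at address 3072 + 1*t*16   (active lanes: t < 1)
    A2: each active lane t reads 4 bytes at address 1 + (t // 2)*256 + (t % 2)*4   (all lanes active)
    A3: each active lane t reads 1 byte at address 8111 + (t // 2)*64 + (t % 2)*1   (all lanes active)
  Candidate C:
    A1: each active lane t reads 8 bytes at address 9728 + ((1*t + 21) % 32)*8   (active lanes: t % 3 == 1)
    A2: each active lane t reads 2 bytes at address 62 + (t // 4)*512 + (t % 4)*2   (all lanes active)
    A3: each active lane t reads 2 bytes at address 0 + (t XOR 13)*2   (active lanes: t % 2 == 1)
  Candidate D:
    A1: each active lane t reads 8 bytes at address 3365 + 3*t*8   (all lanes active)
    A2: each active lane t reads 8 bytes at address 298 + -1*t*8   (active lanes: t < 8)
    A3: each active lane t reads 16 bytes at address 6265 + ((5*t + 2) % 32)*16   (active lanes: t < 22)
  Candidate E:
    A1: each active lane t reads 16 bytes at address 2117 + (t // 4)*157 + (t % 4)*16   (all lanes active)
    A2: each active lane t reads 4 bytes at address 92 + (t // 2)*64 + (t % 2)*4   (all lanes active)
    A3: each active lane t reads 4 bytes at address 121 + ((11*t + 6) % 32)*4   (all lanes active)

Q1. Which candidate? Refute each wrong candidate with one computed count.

A: A3 gives 3 transactions, not 2
B: A1 gives 1 transaction, not 10
C: A1 gives 2 transactions, not 10
D: A1 gives 7 transactions, not 10
E: all counts match (10,9,2)

Answer: E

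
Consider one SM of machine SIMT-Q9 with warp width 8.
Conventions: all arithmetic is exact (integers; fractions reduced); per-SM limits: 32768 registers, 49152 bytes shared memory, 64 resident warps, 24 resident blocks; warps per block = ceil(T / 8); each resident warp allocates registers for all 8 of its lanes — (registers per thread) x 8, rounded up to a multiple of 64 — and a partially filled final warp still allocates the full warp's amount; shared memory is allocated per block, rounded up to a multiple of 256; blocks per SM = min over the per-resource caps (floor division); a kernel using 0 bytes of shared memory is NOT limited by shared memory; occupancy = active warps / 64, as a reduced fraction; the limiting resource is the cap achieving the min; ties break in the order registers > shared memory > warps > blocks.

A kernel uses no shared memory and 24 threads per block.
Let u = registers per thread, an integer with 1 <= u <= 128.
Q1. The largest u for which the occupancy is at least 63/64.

Answer: u = 64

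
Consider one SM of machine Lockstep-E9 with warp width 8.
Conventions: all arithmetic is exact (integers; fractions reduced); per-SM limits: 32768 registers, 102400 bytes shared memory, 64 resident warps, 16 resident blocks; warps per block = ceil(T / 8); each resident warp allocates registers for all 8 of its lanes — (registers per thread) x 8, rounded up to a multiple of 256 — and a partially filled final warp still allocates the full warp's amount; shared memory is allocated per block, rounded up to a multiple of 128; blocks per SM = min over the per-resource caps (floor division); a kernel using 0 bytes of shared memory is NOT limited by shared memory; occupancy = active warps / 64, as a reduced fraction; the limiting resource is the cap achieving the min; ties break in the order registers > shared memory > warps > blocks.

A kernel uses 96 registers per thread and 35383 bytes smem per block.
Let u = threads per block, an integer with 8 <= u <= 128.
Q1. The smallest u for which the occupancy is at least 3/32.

Answer: u = 17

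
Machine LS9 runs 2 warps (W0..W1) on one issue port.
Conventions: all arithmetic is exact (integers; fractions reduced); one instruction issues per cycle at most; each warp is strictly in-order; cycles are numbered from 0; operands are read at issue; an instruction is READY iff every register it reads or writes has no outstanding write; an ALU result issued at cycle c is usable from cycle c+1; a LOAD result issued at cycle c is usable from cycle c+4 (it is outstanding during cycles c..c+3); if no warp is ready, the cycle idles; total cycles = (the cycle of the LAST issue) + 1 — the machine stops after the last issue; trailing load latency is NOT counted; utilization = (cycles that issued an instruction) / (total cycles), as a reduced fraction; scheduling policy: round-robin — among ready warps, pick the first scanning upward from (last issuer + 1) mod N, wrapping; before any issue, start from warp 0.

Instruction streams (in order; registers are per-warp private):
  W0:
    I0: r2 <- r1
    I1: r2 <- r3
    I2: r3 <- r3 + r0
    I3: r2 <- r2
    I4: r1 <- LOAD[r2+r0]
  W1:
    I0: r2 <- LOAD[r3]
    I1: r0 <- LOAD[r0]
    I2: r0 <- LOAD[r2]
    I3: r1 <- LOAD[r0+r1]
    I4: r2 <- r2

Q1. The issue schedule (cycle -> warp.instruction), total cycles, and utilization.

cycle 0: W0.I0
cycle 1: W1.I0
cycle 2: W0.I1
cycle 3: W1.I1
cycle 4: W0.I2
cycle 5: W0.I3
cycle 6: W0.I4
cycle 7: W1.I2
cycle 8: idle
cycle 9: idle
cycle 10: idle
cycle 11: W1.I3
cycle 12: W1.I4

Answer: 13 cycles, utilization 10/13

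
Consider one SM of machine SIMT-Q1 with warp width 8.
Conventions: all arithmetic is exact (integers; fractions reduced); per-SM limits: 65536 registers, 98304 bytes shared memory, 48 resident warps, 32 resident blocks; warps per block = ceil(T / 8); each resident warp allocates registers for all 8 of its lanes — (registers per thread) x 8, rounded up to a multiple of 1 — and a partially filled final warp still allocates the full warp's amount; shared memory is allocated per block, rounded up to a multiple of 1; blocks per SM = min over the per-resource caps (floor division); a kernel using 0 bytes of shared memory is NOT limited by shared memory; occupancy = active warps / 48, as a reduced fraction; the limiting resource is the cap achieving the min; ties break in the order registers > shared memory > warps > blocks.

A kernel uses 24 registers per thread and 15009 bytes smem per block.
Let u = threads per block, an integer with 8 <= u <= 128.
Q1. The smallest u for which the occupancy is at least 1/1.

Answer: u = 57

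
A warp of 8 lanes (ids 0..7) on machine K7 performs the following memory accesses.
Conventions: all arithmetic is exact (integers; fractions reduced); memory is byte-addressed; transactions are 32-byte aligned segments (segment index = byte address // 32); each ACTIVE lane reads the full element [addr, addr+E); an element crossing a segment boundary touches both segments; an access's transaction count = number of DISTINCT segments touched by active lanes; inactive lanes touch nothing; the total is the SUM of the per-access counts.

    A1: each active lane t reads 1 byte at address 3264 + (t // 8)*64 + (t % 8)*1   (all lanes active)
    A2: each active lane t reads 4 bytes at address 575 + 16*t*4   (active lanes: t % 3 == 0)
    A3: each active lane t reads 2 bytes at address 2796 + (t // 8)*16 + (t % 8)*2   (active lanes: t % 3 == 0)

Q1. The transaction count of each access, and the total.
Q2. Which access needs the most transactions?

A1: 1 transaction
A2: 6 transactions
A3: 1 transaction

Answer: 1,6,1; total 8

Answer: A2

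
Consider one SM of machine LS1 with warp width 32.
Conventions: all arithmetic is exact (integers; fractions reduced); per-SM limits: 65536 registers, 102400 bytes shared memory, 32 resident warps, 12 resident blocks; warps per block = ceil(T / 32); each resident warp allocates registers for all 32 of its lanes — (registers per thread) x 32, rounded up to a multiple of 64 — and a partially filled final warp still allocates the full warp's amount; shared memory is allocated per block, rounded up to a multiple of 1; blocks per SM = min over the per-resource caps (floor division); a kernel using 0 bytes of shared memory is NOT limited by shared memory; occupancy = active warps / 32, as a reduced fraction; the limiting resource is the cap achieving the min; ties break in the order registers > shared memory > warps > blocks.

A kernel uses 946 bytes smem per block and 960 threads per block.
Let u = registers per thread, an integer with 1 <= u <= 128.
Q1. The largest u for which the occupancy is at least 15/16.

Answer: u = 68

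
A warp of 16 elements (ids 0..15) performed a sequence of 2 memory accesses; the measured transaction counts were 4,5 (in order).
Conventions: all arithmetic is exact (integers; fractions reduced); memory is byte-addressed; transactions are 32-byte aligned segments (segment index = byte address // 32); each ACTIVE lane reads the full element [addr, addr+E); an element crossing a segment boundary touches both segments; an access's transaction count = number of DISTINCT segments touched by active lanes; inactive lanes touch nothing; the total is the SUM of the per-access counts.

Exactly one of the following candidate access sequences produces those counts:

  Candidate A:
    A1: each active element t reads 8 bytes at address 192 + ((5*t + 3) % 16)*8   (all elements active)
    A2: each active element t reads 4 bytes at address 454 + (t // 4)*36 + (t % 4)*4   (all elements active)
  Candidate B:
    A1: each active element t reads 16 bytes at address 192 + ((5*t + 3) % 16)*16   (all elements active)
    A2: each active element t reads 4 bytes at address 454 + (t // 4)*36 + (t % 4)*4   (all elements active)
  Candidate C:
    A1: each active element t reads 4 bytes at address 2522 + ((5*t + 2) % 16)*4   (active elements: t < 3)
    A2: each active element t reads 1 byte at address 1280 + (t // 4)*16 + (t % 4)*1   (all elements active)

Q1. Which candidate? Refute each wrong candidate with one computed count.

B: A1 gives 8 transactions, not 4
C: A1 gives 2 transactions, not 4
A: all counts match (4,5)

Answer: A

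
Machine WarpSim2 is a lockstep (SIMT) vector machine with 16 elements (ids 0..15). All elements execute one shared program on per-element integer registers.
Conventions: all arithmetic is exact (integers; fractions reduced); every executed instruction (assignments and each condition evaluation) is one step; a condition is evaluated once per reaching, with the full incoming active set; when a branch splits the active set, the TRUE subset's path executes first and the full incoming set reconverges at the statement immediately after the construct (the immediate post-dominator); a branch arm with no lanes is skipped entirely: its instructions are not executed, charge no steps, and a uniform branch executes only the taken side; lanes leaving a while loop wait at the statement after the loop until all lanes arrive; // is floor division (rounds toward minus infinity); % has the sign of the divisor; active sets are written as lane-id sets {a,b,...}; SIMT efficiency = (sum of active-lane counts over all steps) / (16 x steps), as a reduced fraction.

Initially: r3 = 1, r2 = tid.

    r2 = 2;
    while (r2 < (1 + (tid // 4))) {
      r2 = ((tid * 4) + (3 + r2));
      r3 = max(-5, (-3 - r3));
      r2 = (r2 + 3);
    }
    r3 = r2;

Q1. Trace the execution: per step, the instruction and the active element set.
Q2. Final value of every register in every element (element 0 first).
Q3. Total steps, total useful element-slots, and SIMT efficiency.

step 0: r2 <- 2                      {0,1,2,3,4,5,6,7,8,9,10,11,12,13,14,15}
step 1: eval (r2 < (1 + (tid // 4))) {0,1,2,3,4,5,6,7,8,9,10,11,12,13,14,15}
step 2: r2 <- ((tid * 4) + (3 + r2)) {8,9,10,11,12,13,14,15}
step 3: r3 <- max(-5, (-3 - r3))     {8,9,10,11,12,13,14,15}
step 4: r2 <- (r2 + 3)               {8,9,10,11,12,13,14,15}
step 5: eval (r2 < (1 + (tid // 4))) {8,9,10,11,12,13,14,15}
step 6: r3 <- r2                     {0,1,2,3,4,5,6,7,8,9,10,11,12,13,14,15}

Answer: 7 steps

r3: 2,2,2,2,2,2,2,2,40,44,48,52,56,60,64,68
r2: 2,2,2,2,2,2,2,2,40,44,48,52,56,60,64,68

steps = 7; useful = 80; efficiency = 80/112 = 5/7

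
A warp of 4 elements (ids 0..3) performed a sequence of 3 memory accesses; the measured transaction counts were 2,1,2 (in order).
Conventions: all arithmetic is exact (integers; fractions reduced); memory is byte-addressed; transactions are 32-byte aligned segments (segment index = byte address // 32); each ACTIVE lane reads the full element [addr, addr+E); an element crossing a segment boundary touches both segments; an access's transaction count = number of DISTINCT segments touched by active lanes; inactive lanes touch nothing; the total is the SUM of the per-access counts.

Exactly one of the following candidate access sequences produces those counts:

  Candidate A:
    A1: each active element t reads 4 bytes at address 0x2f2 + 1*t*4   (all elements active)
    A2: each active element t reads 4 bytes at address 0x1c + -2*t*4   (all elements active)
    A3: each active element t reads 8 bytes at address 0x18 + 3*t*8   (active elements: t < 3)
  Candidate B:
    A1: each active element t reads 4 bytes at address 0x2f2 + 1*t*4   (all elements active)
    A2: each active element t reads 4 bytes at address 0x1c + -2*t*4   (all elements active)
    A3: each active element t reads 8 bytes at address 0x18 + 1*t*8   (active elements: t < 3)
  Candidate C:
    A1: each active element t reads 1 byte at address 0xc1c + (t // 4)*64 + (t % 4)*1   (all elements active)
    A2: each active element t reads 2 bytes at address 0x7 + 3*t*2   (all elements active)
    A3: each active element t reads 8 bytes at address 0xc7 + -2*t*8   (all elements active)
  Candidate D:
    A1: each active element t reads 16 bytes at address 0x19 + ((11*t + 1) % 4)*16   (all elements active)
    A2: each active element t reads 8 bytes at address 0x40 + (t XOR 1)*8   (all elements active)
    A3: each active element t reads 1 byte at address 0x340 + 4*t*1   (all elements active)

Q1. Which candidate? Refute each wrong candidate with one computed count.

A: A3 gives 3 transactions, not 2
C: A1 gives 1 transaction, not 2
D: A1 gives 3 transactions, not 2
B: all counts match (2,1,2)

Answer: B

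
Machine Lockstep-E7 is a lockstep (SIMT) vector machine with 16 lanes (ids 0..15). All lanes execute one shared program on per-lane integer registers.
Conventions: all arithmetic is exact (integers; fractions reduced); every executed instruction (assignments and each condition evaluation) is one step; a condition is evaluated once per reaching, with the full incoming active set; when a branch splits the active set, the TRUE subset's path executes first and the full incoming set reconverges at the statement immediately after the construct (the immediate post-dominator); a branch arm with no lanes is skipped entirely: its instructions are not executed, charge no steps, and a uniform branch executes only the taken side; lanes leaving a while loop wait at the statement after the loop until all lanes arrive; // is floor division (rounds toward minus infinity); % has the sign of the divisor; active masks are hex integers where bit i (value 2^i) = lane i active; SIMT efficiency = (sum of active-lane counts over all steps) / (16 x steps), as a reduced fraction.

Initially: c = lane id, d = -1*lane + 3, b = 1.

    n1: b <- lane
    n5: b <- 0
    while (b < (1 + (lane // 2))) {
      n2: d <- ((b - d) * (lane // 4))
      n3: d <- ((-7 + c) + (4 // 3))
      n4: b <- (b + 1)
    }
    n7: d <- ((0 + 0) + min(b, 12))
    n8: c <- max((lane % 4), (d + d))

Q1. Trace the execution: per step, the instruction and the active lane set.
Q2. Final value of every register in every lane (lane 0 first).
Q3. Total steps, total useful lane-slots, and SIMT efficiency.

step 0: b <- lane                    0xffff
step 1: b <- 0                       0xffff
step 2: eval (b < (1 + (lane // 2))) 0xffff
step 3: d <- ((b - d) * (lane // 4)) 0xffff
step 4: d <- ((-7 + c) + (4 // 3))   0xffff
step 5: b <- (b + 1)                 0xffff
step 6: eval (b < (1 + (lane // 2))) 0xffff
step 7: d <- ((b - d) * (lane // 4)) 0xfffc
step 8: d <- ((-7 + c) + (4 // 3))   0xfffc
step 9: b <- (b + 1)                 0xfffc
step 10: eval (b < (1 + (lane // 2))) 0xfffc
step 11: d <- ((b - d) * (lane // 4)) 0xfff0
step 12: d <- ((-7 + c) + (4 // 3))   0xfff0
step 13: b <- (b + 1)                 0xfff0
step 14: eval (b < (1 + (lane // 2))) 0xfff0
step 15: d <- ((b - d) * (lane // 4)) 0xffc0
step 16: d <- ((-7 + c) + (4 // 3))   0xffc0
step 17: b <- (b + 1)                 0xffc0
step 18: eval (b < (1 + (lane // 2))) 0xffc0
step 19: d <- ((b - d) * (lane // 4)) 0xff00
step 20: d <- ((-7 + c) + (4 // 3))   0xff00
step 21: b <- (b + 1)                 0xff00
step 22: eval (b < (1 + (lane // 2))) 0xff00
step 23: d <- ((b - d) * (lane // 4)) 0xfc00
step 24: d <- ((-7 + c) + (4 // 3))   0xfc00
step 25: b <- (b + 1)                 0xfc00
step 26: eval (b < (1 + (lane // 2))) 0xfc00
step 27: d <- ((b - d) * (lane // 4)) 0xf000
step 28: d <- ((-7 + c) + (4 // 3))   0xf000
step 29: b <- (b + 1)                 0xf000
step 30: eval (b < (1 + (lane // 2))) 0xf000
step 31: d <- ((b - d) * (lane // 4)) 0xc000
step 32: d <- ((-7 + c) + (4 // 3))   0xc000
step 33: b <- (b + 1)                 0xc000
step 34: eval (b < (1 + (lane // 2))) 0xc000
step 35: d <- ((0 + 0) + min(b, 12))  0xffff
step 36: c <- max((lane % 4), (d + d)) 0xffff

Answer: 37 steps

c: 2,2,4,4,6,6,8,8,10,10,12,12,14,14,16,16
d: 1,1,2,2,3,3,4,4,5,5,6,6,7,7,8,8
b: 1,1,2,2,3,3,4,4,5,5,6,6,7,7,8,8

steps = 37; useful = 368; efficiency = 368/592 = 23/37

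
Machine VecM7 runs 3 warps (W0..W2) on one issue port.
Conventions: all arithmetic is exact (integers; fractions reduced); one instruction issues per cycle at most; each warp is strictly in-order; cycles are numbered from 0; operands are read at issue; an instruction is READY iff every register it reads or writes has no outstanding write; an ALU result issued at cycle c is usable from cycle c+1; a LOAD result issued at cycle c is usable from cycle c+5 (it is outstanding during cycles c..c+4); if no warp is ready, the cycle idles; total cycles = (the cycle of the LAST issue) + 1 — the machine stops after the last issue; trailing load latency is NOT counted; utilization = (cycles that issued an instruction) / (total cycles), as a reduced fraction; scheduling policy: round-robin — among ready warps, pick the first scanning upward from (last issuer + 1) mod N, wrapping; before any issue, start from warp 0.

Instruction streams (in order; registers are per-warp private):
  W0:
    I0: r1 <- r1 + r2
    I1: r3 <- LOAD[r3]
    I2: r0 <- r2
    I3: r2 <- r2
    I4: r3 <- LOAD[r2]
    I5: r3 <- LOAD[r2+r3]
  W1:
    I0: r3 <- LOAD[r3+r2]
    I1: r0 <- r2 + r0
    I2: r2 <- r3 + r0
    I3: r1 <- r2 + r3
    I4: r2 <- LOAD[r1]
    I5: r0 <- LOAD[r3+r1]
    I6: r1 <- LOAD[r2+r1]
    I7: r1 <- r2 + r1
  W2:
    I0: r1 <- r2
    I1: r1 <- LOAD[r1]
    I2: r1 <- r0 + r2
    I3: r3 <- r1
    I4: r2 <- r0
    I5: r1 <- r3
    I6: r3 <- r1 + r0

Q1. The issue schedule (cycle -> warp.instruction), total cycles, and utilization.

cycle 0: W0.I0
cycle 1: W1.I0
cycle 2: W2.I0
cycle 3: W0.I1
cycle 4: W1.I1
cycle 5: W2.I1
cycle 6: W0.I2
cycle 7: W1.I2
cycle 8: W0.I3
cycle 9: W1.I3
cycle 10: W2.I2
cycle 11: W0.I4
cycle 12: W1.I4
cycle 13: W2.I3
cycle 14: W1.I5
cycle 15: W2.I4
cycle 16: W0.I5
cycle 17: W1.I6
cycle 18: W2.I5
cycle 19: W2.I6
cycle 20: idle
cycle 21: idle
cycle 22: W1.I7

Answer: 23 cycles, utilization 21/23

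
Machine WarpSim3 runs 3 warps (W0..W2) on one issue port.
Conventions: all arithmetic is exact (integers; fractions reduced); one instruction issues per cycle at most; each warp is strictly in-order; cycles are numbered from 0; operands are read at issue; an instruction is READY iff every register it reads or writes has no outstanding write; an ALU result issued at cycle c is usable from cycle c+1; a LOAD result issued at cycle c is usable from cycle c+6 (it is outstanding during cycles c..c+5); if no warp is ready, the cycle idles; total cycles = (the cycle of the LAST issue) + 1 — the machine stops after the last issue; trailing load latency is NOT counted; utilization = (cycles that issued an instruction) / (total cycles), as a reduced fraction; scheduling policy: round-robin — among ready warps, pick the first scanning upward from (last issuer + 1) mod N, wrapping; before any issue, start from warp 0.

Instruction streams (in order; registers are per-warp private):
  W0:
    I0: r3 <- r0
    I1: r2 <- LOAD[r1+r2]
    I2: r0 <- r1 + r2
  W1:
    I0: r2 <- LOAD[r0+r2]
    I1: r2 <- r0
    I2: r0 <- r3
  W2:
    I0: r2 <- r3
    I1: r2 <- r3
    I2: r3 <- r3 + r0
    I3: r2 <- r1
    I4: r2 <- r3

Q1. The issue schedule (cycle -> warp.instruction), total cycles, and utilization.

cycle 0: W0.I0
cycle 1: W1.I0
cycle 2: W2.I0
cycle 3: W0.I1
cycle 4: W2.I1
cycle 5: W2.I2
cycle 6: W2.I3
cycle 7: W1.I1
cycle 8: W2.I4
cycle 9: W0.I2
cycle 10: W1.I2

Answer: 11 cycles, utilization 1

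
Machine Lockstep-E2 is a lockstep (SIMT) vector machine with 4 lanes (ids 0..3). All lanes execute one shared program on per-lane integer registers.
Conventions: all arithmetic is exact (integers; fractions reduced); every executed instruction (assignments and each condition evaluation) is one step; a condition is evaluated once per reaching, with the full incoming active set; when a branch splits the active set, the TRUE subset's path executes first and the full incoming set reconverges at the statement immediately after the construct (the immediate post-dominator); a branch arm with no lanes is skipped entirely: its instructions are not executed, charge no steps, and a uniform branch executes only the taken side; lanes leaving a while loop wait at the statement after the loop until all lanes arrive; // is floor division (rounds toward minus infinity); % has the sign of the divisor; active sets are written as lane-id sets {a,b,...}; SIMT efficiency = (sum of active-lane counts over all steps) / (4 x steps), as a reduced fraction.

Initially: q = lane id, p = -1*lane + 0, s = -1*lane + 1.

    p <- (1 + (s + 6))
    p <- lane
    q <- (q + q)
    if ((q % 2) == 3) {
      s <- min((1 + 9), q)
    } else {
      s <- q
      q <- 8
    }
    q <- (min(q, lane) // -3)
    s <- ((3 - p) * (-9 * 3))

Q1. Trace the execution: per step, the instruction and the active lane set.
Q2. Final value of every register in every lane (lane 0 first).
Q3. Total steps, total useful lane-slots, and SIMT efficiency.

step 0: p <- (1 + (s + 6))           {0,1,2,3}
step 1: p <- lane                    {0,1,2,3}
step 2: q <- (q + q)                 {0,1,2,3}
step 3: eval ((q % 2) == 3)          {0,1,2,3}
step 4: s <- q                       {0,1,2,3}
step 5: q <- 8                       {0,1,2,3}
step 6: q <- (min(q, lane) // -3)    {0,1,2,3}
step 7: s <- ((3 - p) * (-9 * 3))    {0,1,2,3}

Answer: 8 steps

q: 0,-1,-1,-1
p: 0,1,2,3
s: -81,-54,-27,0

steps = 8; useful = 32; efficiency = 32/32 = 1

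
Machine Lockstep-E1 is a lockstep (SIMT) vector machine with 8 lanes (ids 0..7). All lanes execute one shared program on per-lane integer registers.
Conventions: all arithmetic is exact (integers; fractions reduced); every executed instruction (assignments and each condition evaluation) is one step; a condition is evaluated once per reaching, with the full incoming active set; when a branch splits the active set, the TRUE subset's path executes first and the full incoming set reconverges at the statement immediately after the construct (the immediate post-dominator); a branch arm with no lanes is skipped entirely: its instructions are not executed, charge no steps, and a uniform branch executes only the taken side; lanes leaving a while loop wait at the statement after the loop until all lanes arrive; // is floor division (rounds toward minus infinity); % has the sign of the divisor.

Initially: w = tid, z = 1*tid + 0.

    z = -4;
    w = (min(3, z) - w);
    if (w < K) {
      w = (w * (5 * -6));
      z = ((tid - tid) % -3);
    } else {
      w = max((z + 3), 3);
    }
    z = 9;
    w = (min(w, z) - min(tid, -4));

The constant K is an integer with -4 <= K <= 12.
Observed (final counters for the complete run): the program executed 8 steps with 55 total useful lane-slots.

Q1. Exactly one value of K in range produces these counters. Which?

Answer: K = -4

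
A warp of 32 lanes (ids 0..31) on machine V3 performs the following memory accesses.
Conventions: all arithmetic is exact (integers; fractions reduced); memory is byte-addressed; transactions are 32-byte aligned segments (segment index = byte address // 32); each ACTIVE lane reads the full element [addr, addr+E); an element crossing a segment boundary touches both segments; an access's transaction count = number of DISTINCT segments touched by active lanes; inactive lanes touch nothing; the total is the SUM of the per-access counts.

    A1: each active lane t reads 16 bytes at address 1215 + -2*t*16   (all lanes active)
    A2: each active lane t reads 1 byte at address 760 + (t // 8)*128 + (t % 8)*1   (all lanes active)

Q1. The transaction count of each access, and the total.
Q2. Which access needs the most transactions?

A1: 33 transactions
A2: 4 transactions

Answer: 33,4; total 37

Answer: A1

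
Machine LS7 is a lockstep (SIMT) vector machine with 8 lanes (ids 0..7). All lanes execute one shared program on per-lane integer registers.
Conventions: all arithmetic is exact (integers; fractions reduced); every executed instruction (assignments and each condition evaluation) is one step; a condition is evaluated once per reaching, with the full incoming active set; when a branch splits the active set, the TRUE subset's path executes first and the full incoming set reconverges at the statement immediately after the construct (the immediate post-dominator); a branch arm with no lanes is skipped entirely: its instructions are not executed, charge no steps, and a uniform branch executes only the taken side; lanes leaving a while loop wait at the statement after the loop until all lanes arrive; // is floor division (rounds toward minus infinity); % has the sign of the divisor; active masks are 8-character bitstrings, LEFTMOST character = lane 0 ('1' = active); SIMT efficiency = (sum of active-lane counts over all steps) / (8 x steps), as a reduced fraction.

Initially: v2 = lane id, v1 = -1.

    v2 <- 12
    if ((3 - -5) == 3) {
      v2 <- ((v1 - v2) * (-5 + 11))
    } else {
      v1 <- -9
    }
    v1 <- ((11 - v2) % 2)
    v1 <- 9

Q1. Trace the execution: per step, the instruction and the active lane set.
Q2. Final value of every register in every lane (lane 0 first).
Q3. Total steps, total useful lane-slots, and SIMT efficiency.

step 0: v2 <- 12                     11111111
step 1: eval ((3 - -5) == 3)         11111111
step 2: v1 <- -9                     11111111
step 3: v1 <- ((11 - v2) % 2)        11111111
step 4: v1 <- 9                      11111111

Answer: 5 steps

v2: 12,12,12,12,12,12,12,12
v1: 9,9,9,9,9,9,9,9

steps = 5; useful = 40; efficiency = 40/40 = 1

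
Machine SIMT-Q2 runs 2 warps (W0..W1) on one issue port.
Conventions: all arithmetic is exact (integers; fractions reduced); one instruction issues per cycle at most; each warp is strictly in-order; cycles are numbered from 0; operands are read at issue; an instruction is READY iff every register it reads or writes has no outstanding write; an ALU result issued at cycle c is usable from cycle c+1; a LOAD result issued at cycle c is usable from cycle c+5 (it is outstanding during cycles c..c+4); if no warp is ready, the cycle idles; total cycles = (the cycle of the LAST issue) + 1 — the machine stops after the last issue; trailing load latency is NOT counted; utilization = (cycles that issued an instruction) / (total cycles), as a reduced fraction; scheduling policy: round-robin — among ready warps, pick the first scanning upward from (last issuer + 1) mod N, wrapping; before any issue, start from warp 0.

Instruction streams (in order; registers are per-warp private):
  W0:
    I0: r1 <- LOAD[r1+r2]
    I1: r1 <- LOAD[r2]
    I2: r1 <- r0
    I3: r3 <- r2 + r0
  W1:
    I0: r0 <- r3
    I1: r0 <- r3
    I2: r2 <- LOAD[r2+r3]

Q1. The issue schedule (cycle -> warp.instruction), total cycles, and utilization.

cycle 0: W0.I0
cycle 1: W1.I0
cycle 2: W1.I1
cycle 3: W1.I2
cycle 4: idle
cycle 5: W0.I1
cycle 6: idle
cycle 7: idle
cycle 8: idle
cycle 9: idle
cycle 10: W0.I2
cycle 11: W0.I3

Answer: 12 cycles, utilization 7/12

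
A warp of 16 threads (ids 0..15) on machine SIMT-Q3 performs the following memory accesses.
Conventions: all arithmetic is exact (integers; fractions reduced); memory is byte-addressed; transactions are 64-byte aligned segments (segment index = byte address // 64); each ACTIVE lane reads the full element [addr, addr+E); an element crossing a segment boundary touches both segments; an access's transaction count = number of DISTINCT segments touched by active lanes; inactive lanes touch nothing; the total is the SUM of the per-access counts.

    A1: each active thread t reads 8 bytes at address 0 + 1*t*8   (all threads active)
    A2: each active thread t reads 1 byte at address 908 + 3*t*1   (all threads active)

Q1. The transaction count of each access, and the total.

A1: 2 transactions
A2: 1 transaction

Answer: 2,1; total 3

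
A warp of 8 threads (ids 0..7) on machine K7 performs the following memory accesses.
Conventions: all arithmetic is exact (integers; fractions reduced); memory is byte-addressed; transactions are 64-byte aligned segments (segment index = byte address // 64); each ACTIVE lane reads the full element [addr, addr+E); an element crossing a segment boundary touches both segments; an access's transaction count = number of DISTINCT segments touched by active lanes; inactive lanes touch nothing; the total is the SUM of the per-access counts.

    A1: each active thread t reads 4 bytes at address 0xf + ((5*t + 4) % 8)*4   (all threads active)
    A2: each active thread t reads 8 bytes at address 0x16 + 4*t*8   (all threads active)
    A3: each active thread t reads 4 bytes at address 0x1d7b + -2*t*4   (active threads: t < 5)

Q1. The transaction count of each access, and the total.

A1: 1 transaction
A2: 4 transactions
A3: 1 transaction

Answer: 1,4,1; total 6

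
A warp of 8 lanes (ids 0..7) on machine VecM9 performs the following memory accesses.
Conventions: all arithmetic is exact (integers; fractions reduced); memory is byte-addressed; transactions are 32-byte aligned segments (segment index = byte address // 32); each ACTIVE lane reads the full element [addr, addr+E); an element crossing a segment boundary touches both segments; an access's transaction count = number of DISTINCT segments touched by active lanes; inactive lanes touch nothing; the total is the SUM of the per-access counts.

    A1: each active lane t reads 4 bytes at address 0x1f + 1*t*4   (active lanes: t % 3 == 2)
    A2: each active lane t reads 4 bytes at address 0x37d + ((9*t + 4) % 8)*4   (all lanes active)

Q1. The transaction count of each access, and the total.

A1: 1 transaction
A2: 2 transactions

Answer: 1,2; total 3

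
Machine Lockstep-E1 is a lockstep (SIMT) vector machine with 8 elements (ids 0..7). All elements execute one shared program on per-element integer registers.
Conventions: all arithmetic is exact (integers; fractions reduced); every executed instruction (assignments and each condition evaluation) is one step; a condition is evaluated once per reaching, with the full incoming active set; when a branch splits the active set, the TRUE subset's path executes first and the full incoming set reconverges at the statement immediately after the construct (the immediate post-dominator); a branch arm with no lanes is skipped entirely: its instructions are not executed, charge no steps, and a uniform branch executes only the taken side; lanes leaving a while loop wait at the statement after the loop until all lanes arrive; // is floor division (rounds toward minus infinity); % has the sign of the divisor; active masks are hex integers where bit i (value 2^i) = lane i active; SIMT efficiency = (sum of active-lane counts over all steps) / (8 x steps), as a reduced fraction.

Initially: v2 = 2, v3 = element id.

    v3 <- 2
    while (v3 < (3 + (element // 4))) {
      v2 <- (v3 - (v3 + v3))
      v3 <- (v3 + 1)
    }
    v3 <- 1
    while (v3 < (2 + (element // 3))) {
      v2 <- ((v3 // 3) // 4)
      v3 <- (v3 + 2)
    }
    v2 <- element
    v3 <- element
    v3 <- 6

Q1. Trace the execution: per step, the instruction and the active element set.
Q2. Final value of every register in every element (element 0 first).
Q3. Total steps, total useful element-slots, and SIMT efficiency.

step 0: v3 <- 2                      0xff
step 1: eval (v3 < (3 + (element // 4))) 0xff
step 2: v2 <- (v3 - (v3 + v3))       0xff
step 3: v3 <- (v3 + 1)               0xff
step 4: eval (v3 < (3 + (element // 4))) 0xff
step 5: v2 <- (v3 - (v3 + v3))       0xf0
step 6: v3 <- (v3 + 1)               0xf0
step 7: eval (v3 < (3 + (element // 4))) 0xf0
step 8: v3 <- 1                      0xff
step 9: eval (v3 < (2 + (element // 3))) 0xff
step 10: v2 <- ((v3 // 3) // 4)       0xff
step 11: v3 <- (v3 + 2)               0xff
step 12: eval (v3 < (2 + (element // 3))) 0xff
step 13: v2 <- ((v3 // 3) // 4)       0xc0
step 14: v3 <- (v3 + 2)               0xc0
step 15: eval (v3 < (2 + (element // 3))) 0xc0
step 16: v2 <- element                0xff
step 17: v3 <- element                0xff
step 18: v3 <- 6                      0xff

Answer: 19 steps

v2: 0,1,2,3,4,5,6,7
v3: 6,6,6,6,6,6,6,6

steps = 19; useful = 122; efficiency = 122/152 = 61/76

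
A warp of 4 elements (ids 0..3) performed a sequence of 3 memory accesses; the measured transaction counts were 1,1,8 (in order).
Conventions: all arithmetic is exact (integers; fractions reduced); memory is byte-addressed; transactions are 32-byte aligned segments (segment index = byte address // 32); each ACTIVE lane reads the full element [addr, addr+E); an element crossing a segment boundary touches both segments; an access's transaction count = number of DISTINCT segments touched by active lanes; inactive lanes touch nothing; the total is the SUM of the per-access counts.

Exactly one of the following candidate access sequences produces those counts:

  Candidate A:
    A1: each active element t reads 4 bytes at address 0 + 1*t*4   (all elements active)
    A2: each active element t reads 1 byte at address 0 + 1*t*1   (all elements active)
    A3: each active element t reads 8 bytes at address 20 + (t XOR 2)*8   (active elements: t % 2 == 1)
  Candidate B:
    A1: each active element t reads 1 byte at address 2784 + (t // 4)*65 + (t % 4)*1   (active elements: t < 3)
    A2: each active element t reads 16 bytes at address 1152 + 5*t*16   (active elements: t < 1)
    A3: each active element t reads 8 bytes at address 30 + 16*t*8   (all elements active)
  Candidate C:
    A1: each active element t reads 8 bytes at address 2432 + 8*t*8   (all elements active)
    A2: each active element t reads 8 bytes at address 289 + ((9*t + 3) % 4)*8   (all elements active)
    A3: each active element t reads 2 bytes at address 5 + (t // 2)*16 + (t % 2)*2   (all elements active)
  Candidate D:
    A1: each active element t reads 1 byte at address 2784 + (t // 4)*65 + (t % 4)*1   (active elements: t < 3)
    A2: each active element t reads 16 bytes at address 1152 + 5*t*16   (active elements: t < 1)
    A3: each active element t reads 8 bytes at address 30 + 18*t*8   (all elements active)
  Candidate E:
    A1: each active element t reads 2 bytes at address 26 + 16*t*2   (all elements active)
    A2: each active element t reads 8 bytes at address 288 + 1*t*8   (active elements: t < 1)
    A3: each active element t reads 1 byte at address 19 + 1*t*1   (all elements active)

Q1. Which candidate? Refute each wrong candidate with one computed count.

A: A3 gives 2 transactions, not 8
C: A1 gives 4 transactions, not 1
D: A3 gives 6 transactions, not 8
E: A1 gives 4 transactions, not 1
B: all counts match (1,1,8)

Answer: B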